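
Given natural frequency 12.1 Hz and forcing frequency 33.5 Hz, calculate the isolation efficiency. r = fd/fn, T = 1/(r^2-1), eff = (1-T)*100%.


r = 33.5 / 12.1 = 2.7686
r^2 - 1 = 2.7686^2 - 1 = 6.66515
T = 1/6.66515 = 0.150034
Efficiency = (1 - 0.150034)*100 = 84.997 %


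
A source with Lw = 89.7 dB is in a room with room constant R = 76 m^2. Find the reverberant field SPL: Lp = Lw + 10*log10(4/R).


4/R = 4/76 = 0.0526316
Lp = 89.7 + 10*log10(0.0526316) = 76.912 dB


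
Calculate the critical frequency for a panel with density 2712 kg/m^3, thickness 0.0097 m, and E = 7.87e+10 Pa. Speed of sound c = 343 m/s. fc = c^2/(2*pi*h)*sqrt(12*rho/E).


12*rho/E = 12*2712/7.87e+10 = 4.1352e-07
sqrt(12*rho/E) = sqrt(4.1352e-07) = 0.000643055
c^2/(2*pi*h) = 343^2/(2*pi*0.0097) = 1.93035e+06
fc = 1.93035e+06 * 0.000643055 = 1241.3 Hz


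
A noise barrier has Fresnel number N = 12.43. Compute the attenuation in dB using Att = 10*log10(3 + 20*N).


3 + 20*N = 3 + 20*12.43 = 251.6
Att = 10*log10(251.6) = 24.007 dB


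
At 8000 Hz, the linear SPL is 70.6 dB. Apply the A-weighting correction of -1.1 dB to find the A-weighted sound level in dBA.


A-weighting table: 8000 Hz -> -1.1 dB correction
SPL_A = SPL + correction = 70.6 + (-1.1) = 69.5 dBA


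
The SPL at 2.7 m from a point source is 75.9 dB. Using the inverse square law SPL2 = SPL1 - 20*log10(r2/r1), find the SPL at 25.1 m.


r2/r1 = 25.1/2.7 = 9.2963
Correction = 20*log10(9.2963) = 19.3662 dB
SPL2 = 75.9 - 19.3662 = 56.534 dB


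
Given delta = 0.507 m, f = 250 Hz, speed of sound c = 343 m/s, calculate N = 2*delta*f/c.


N = 2*delta*f/c = 2*delta/lambda, where lambda = c/f
lambda = 343 / 250 = 1.372 m
N = 2 * 0.507 / 1.372 = 0.73907


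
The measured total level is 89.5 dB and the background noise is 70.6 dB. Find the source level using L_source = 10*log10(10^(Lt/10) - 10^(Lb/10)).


10^(89.5/10) = 8.91251e+08
10^(70.6/10) = 1.14815e+07
Difference = 8.91251e+08 - 1.14815e+07 = 8.7977e+08
L_source = 10*log10(8.7977e+08) = 89.444 dB


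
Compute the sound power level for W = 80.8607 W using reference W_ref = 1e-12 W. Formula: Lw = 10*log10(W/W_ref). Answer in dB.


W / W_ref = 80.8607 / 1e-12 = 8.08607e+13
Lw = 10 * log10(8.08607e+13) = 139.08 dB


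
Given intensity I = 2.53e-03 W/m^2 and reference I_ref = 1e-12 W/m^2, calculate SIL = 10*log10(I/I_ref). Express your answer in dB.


I / I_ref = 2.53e-03 / 1e-12 = 2.53e+09
SIL = 10 * log10(2.53e+09) = 94.031 dB


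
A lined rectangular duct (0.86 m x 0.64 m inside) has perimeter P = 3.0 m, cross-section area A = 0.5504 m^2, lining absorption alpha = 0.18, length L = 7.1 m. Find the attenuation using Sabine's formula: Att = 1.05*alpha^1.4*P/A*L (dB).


alpha^1.4 = 0.18^1.4 = 0.0906529
Attenuation rate = 1.05 * alpha^1.4 * P / A
= 1.05 * 0.0906529 * 3.0 / 0.5504 = 0.518817 dB/m
Total Att = 0.518817 * 7.1 = 3.6836 dB


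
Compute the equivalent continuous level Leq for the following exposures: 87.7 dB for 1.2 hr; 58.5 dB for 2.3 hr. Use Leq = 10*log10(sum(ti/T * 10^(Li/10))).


T_total = 1.2 + 2.3 = 3.5 hr
(1.2/3.5) * 10^(87.7/10) = 2.01889e+08
(2.3/3.5) * 10^(58.5/10) = 465222
Sum = 2.01889e+08 + 465222 = 2.02354e+08
Leq = 10*log10(2.02354e+08) = 83.061 dB


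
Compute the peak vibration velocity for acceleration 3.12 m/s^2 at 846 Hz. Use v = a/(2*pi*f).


omega = 2*pi*f = 2*pi*846 = 5315.57 rad/s
v = a / omega = 3.12 / 5315.57 = 0.00058695 m/s


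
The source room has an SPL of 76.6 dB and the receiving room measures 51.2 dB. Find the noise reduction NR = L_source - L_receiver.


NR = L_source - L_receiver (difference between source and receiving room levels)
NR = 76.6 - 51.2 = 25.4 dB


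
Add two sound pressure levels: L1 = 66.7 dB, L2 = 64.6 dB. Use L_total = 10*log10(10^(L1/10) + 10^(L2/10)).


10^(66.7/10) = 4.67735e+06
10^(64.6/10) = 2.88403e+06
Sum = 4.67735e+06 + 2.88403e+06 = 7.56138e+06
L_total = 10*log10(7.56138e+06) = 68.786 dB


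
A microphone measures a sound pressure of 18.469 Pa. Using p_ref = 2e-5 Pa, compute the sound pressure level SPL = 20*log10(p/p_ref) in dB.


p / p_ref = 18.469 / 2e-5 = 923450
SPL = 20 * log10(923450) = 119.31 dB


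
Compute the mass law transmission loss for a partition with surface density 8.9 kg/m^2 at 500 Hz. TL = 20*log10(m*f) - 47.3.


m * f = 8.9 * 500 = 4450
20*log10(4450) = 72.9672 dB
TL = 72.9672 - 47.3 = 25.667 dB


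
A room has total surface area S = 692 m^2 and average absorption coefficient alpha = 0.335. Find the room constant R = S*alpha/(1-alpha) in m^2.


R = 692 * 0.335 / (1 - 0.335) = 348.6 m^2


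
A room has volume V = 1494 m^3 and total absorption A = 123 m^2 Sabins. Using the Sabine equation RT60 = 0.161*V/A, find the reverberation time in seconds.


RT60 = 0.161 * 1494 / 123 = 1.9556 s


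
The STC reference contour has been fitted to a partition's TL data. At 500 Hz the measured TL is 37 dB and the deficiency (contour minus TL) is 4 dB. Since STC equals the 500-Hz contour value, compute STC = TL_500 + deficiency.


By ASTM E413, STC = value of the fitted reference contour at 500 Hz.
Contour value at 500 Hz = TL_500 + deficiency = 37 + 4 = 41
STC = 41


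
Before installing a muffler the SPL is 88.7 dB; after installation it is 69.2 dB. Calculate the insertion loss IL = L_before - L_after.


Insertion loss = SPL without muffler - SPL with muffler
IL = 88.7 - 69.2 = 19.5 dB


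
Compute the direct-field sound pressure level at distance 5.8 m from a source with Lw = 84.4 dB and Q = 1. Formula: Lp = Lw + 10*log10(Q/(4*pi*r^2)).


4*pi*r^2 = 4*pi*5.8^2 = 422.733 m^2
Q / (4*pi*r^2) = 1 / 422.733 = 0.00236556
Lp = 84.4 + 10*log10(0.00236556) = 58.139 dB


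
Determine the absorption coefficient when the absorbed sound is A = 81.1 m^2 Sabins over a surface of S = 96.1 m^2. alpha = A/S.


Absorption coefficient = absorbed power / incident power
alpha = A / S = 81.1 / 96.1 = 0.84391


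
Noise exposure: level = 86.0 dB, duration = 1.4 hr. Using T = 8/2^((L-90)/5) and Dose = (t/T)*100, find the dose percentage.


T_allowed = 8 / 2^((86.0 - 90)/5) = 13.9288 hr
Dose = 1.4 / 13.9288 * 100 = 10.051 %


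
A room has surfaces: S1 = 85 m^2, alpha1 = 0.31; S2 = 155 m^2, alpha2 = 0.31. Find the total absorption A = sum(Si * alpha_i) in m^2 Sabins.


85 * 0.31 = 26.35
155 * 0.31 = 48.05
A_total = 26.35 + 48.05 = 74.4 m^2


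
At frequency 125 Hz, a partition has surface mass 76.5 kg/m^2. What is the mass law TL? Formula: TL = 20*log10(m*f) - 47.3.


m * f = 76.5 * 125 = 9562.5
20*log10(9562.5) = 79.6114 dB
TL = 79.6114 - 47.3 = 32.311 dB


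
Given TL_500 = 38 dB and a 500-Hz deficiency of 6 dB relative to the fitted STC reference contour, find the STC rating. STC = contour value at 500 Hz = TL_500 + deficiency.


By ASTM E413, STC = value of the fitted reference contour at 500 Hz.
Contour value at 500 Hz = TL_500 + deficiency = 38 + 6 = 44
STC = 44


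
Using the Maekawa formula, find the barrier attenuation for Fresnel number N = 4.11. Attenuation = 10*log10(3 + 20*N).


3 + 20*N = 3 + 20*4.11 = 85.2
Att = 10*log10(85.2) = 19.304 dB


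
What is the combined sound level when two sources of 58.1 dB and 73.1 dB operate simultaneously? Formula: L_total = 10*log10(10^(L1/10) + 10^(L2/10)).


10^(58.1/10) = 645654
10^(73.1/10) = 2.04174e+07
Sum = 645654 + 2.04174e+07 = 2.10631e+07
L_total = 10*log10(2.10631e+07) = 73.235 dB


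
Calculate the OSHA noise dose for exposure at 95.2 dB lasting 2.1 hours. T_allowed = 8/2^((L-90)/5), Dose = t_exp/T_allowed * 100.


T_allowed = 8 / 2^((95.2 - 90)/5) = 3.89062 hr
Dose = 2.1 / 3.89062 * 100 = 53.976 %


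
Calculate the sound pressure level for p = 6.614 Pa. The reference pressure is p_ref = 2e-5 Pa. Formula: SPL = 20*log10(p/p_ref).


p / p_ref = 6.614 / 2e-5 = 330700
SPL = 20 * log10(330700) = 110.39 dB


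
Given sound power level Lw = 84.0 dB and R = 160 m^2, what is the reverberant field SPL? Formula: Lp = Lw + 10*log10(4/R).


4/R = 4/160 = 0.025
Lp = 84.0 + 10*log10(0.025) = 67.979 dB


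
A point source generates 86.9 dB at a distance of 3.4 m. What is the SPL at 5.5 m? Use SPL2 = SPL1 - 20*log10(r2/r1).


r2/r1 = 5.5/3.4 = 1.61765
Correction = 20*log10(1.61765) = 4.17769 dB
SPL2 = 86.9 - 4.17769 = 82.722 dB


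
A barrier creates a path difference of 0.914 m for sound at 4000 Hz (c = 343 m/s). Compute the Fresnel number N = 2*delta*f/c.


N = 2*delta*f/c = 2*delta/lambda, where lambda = c/f
lambda = 343 / 4000 = 0.08575 m
N = 2 * 0.914 / 0.08575 = 21.318


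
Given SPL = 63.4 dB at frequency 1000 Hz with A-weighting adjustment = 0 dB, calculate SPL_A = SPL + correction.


A-weighting table: 1000 Hz -> 0 dB correction
SPL_A = SPL + correction = 63.4 + (0) = 63.4 dBA


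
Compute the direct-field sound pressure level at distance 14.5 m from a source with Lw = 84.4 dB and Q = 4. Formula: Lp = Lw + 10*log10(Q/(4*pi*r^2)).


4*pi*r^2 = 4*pi*14.5^2 = 2642.08 m^2
Q / (4*pi*r^2) = 4 / 2642.08 = 0.00151396
Lp = 84.4 + 10*log10(0.00151396) = 56.201 dB


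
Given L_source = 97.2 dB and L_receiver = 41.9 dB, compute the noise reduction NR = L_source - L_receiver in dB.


NR = L_source - L_receiver (difference between source and receiving room levels)
NR = 97.2 - 41.9 = 55.3 dB


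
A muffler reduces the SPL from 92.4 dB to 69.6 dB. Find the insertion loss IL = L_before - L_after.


Insertion loss = SPL without muffler - SPL with muffler
IL = 92.4 - 69.6 = 22.8 dB


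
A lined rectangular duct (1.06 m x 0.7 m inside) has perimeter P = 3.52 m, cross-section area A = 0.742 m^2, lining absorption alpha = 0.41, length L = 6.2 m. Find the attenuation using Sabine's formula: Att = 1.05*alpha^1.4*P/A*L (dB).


alpha^1.4 = 0.41^1.4 = 0.28701
Attenuation rate = 1.05 * alpha^1.4 * P / A
= 1.05 * 0.28701 * 3.52 / 0.742 = 1.42963 dB/m
Total Att = 1.42963 * 6.2 = 8.8637 dB


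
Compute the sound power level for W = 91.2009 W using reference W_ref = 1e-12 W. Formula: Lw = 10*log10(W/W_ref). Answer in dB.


W / W_ref = 91.2009 / 1e-12 = 9.12009e+13
Lw = 10 * log10(9.12009e+13) = 139.6 dB


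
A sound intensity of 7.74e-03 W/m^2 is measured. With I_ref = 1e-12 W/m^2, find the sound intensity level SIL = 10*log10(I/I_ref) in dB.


I / I_ref = 7.74e-03 / 1e-12 = 7.74e+09
SIL = 10 * log10(7.74e+09) = 98.887 dB


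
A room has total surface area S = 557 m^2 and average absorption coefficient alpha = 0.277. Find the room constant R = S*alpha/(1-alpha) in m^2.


R = 557 * 0.277 / (1 - 0.277) = 213.4 m^2


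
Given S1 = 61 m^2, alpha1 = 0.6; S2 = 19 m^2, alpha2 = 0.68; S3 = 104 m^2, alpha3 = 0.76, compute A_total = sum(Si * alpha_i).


61 * 0.6 = 36.6
19 * 0.68 = 12.92
104 * 0.76 = 79.04
A_total = 36.6 + 12.92 + 79.04 = 128.56 m^2


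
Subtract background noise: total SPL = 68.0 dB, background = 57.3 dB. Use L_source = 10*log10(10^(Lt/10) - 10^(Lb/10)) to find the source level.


10^(68.0/10) = 6.30957e+06
10^(57.3/10) = 537032
Difference = 6.30957e+06 - 537032 = 5.77254e+06
L_source = 10*log10(5.77254e+06) = 67.614 dB


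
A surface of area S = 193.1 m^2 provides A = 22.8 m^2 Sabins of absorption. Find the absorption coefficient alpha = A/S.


Absorption coefficient = absorbed power / incident power
alpha = A / S = 22.8 / 193.1 = 0.11807


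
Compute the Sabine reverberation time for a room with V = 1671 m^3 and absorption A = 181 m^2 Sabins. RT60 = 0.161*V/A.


RT60 = 0.161 * 1671 / 181 = 1.4864 s


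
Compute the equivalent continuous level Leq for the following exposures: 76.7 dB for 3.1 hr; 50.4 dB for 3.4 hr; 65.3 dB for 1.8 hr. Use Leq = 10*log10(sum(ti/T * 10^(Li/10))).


T_total = 3.1 + 3.4 + 1.8 = 8.3 hr
(3.1/8.3) * 10^(76.7/10) = 1.74696e+07
(3.4/8.3) * 10^(50.4/10) = 44916
(1.8/8.3) * 10^(65.3/10) = 734843
Sum = 1.74696e+07 + 44916 + 734843 = 1.82494e+07
Leq = 10*log10(1.82494e+07) = 72.612 dB


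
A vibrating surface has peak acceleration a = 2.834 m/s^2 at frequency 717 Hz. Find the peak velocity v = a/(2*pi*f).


omega = 2*pi*f = 2*pi*717 = 4505.04 rad/s
v = a / omega = 2.834 / 4505.04 = 0.00062907 m/s


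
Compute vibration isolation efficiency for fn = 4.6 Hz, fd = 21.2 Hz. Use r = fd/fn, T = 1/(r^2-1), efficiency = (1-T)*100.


r = 21.2 / 4.6 = 4.6087
r^2 - 1 = 4.6087^2 - 1 = 20.2401
T = 1/20.2401 = 0.0494069
Efficiency = (1 - 0.0494069)*100 = 95.059 %


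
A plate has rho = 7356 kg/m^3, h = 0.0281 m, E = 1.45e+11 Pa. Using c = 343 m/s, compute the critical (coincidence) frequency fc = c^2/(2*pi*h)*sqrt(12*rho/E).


12*rho/E = 12*7356/1.45e+11 = 6.08772e-07
sqrt(12*rho/E) = sqrt(6.08772e-07) = 0.000780238
c^2/(2*pi*h) = 343^2/(2*pi*0.0281) = 666349
fc = 666349 * 0.000780238 = 519.91 Hz


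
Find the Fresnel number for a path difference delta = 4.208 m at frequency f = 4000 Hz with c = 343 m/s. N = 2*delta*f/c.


N = 2*delta*f/c = 2*delta/lambda, where lambda = c/f
lambda = 343 / 4000 = 0.08575 m
N = 2 * 4.208 / 0.08575 = 98.146


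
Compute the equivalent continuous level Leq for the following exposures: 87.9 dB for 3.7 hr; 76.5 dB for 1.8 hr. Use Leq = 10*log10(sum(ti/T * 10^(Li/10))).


T_total = 3.7 + 1.8 = 5.5 hr
(3.7/5.5) * 10^(87.9/10) = 4.148e+08
(1.8/5.5) * 10^(76.5/10) = 1.46187e+07
Sum = 4.148e+08 + 1.46187e+07 = 4.29419e+08
Leq = 10*log10(4.29419e+08) = 86.329 dB


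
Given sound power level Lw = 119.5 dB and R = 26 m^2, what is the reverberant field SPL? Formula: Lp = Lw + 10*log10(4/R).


4/R = 4/26 = 0.153846
Lp = 119.5 + 10*log10(0.153846) = 111.37 dB


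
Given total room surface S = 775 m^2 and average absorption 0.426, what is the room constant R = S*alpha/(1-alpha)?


R = 775 * 0.426 / (1 - 0.426) = 575.17 m^2


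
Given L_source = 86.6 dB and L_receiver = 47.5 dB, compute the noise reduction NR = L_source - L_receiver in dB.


NR = L_source - L_receiver (difference between source and receiving room levels)
NR = 86.6 - 47.5 = 39.1 dB


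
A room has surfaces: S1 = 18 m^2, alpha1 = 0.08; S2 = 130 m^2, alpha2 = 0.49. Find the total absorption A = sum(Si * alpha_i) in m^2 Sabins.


18 * 0.08 = 1.44
130 * 0.49 = 63.7
A_total = 1.44 + 63.7 = 65.14 m^2


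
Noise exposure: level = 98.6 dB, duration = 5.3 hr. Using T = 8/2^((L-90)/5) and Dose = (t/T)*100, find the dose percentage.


T_allowed = 8 / 2^((98.6 - 90)/5) = 2.42839 hr
Dose = 5.3 / 2.42839 * 100 = 218.25 %


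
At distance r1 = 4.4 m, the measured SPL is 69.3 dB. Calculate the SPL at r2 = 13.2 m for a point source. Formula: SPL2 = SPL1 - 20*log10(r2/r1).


r2/r1 = 13.2/4.4 = 3
Correction = 20*log10(3) = 9.54243 dB
SPL2 = 69.3 - 9.54243 = 59.758 dB


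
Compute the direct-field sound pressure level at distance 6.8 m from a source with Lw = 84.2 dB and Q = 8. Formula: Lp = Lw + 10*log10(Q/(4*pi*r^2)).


4*pi*r^2 = 4*pi*6.8^2 = 581.069 m^2
Q / (4*pi*r^2) = 8 / 581.069 = 0.0137677
Lp = 84.2 + 10*log10(0.0137677) = 65.589 dB


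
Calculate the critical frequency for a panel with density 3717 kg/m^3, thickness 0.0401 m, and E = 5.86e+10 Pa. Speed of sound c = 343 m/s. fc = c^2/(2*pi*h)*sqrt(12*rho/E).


12*rho/E = 12*3717/5.86e+10 = 7.6116e-07
sqrt(12*rho/E) = sqrt(7.6116e-07) = 0.000872445
c^2/(2*pi*h) = 343^2/(2*pi*0.0401) = 466943
fc = 466943 * 0.000872445 = 407.38 Hz


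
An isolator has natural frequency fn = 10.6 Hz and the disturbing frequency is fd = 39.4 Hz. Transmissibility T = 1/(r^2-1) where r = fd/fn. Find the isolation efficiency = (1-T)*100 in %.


r = 39.4 / 10.6 = 3.71698
r^2 - 1 = 3.71698^2 - 1 = 12.8159
T = 1/12.8159 = 0.0780281
Efficiency = (1 - 0.0780281)*100 = 92.197 %


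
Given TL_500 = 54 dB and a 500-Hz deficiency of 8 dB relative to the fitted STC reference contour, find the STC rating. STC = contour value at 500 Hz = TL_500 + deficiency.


By ASTM E413, STC = value of the fitted reference contour at 500 Hz.
Contour value at 500 Hz = TL_500 + deficiency = 54 + 8 = 62
STC = 62


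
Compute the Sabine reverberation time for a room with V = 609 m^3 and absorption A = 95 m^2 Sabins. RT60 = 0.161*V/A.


RT60 = 0.161 * 609 / 95 = 1.0321 s


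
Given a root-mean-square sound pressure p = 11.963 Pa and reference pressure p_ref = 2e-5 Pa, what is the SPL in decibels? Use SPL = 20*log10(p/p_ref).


p / p_ref = 11.963 / 2e-5 = 598150
SPL = 20 * log10(598150) = 115.54 dB


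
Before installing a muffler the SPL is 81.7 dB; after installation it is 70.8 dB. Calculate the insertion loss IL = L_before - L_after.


Insertion loss = SPL without muffler - SPL with muffler
IL = 81.7 - 70.8 = 10.9 dB


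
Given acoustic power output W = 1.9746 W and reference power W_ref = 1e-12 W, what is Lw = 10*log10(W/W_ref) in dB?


W / W_ref = 1.9746 / 1e-12 = 1.9746e+12
Lw = 10 * log10(1.9746e+12) = 122.95 dB


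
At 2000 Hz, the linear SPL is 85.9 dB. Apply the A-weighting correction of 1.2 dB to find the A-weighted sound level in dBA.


A-weighting table: 2000 Hz -> 1.2 dB correction
SPL_A = SPL + correction = 85.9 + (1.2) = 87.1 dBA


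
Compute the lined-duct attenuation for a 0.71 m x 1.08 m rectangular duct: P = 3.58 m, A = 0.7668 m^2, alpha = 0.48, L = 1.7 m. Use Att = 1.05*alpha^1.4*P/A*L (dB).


alpha^1.4 = 0.48^1.4 = 0.35788
Attenuation rate = 1.05 * alpha^1.4 * P / A
= 1.05 * 0.35788 * 3.58 / 0.7668 = 1.7544 dB/m
Total Att = 1.7544 * 1.7 = 2.9825 dB


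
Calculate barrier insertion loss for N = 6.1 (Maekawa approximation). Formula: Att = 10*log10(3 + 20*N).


3 + 20*N = 3 + 20*6.1 = 125
Att = 10*log10(125) = 20.969 dB


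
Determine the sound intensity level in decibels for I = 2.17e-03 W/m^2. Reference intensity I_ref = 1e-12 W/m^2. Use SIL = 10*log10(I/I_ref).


I / I_ref = 2.17e-03 / 1e-12 = 2.17e+09
SIL = 10 * log10(2.17e+09) = 93.365 dB


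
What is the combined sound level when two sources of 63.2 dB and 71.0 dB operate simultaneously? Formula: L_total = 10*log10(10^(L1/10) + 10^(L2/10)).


10^(63.2/10) = 2.0893e+06
10^(71.0/10) = 1.25893e+07
Sum = 2.0893e+06 + 1.25893e+07 = 1.46786e+07
L_total = 10*log10(1.46786e+07) = 71.667 dB


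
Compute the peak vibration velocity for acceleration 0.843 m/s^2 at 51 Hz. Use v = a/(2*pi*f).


omega = 2*pi*f = 2*pi*51 = 320.442 rad/s
v = a / omega = 0.843 / 320.442 = 0.0026307 m/s


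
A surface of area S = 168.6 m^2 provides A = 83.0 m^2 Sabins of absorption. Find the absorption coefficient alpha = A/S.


Absorption coefficient = absorbed power / incident power
alpha = A / S = 83.0 / 168.6 = 0.49229


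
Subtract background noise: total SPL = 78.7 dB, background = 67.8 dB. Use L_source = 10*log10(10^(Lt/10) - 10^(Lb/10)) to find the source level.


10^(78.7/10) = 7.4131e+07
10^(67.8/10) = 6.0256e+06
Difference = 7.4131e+07 - 6.0256e+06 = 6.81054e+07
L_source = 10*log10(6.81054e+07) = 78.332 dB


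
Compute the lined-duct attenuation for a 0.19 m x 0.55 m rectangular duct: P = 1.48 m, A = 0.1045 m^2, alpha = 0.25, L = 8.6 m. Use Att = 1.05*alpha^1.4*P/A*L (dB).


alpha^1.4 = 0.25^1.4 = 0.143587
Attenuation rate = 1.05 * alpha^1.4 * P / A
= 1.05 * 0.143587 * 1.48 / 0.1045 = 2.13526 dB/m
Total Att = 2.13526 * 8.6 = 18.363 dB


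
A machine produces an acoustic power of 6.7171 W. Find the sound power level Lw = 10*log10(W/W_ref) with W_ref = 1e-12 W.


W / W_ref = 6.7171 / 1e-12 = 6.7171e+12
Lw = 10 * log10(6.7171e+12) = 128.27 dB


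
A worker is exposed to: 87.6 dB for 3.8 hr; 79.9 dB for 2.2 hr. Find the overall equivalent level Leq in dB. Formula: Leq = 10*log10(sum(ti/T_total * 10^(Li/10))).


T_total = 3.8 + 2.2 = 6.0 hr
(3.8/6.0) * 10^(87.6/10) = 3.64445e+08
(2.2/6.0) * 10^(79.9/10) = 3.5832e+07
Sum = 3.64445e+08 + 3.5832e+07 = 4.00277e+08
Leq = 10*log10(4.00277e+08) = 86.024 dB


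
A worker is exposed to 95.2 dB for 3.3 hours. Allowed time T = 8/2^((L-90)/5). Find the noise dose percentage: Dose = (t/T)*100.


T_allowed = 8 / 2^((95.2 - 90)/5) = 3.89062 hr
Dose = 3.3 / 3.89062 * 100 = 84.819 %


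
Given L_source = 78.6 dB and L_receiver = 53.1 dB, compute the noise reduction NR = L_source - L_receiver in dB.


NR = L_source - L_receiver (difference between source and receiving room levels)
NR = 78.6 - 53.1 = 25.5 dB


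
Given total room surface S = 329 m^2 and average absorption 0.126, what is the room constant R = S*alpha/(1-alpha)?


R = 329 * 0.126 / (1 - 0.126) = 47.43 m^2


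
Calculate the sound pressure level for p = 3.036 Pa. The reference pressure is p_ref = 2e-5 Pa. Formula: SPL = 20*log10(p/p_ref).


p / p_ref = 3.036 / 2e-5 = 151800
SPL = 20 * log10(151800) = 103.63 dB


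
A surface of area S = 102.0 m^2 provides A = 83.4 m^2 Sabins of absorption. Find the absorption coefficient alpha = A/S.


Absorption coefficient = absorbed power / incident power
alpha = A / S = 83.4 / 102.0 = 0.81765


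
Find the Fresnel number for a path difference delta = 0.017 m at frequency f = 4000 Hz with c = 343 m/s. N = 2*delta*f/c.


N = 2*delta*f/c = 2*delta/lambda, where lambda = c/f
lambda = 343 / 4000 = 0.08575 m
N = 2 * 0.017 / 0.08575 = 0.3965


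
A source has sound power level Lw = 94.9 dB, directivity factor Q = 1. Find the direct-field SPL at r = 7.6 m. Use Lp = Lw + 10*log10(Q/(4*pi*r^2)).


4*pi*r^2 = 4*pi*7.6^2 = 725.834 m^2
Q / (4*pi*r^2) = 1 / 725.834 = 0.00137773
Lp = 94.9 + 10*log10(0.00137773) = 66.292 dB


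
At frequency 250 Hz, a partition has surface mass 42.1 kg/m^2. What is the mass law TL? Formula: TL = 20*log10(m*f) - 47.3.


m * f = 42.1 * 250 = 10525
20*log10(10525) = 80.4444 dB
TL = 80.4444 - 47.3 = 33.144 dB


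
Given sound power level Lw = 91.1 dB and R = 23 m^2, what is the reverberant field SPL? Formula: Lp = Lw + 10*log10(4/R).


4/R = 4/23 = 0.173913
Lp = 91.1 + 10*log10(0.173913) = 83.503 dB


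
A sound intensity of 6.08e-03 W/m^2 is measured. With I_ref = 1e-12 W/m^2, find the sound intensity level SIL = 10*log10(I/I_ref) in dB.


I / I_ref = 6.08e-03 / 1e-12 = 6.08e+09
SIL = 10 * log10(6.08e+09) = 97.839 dB


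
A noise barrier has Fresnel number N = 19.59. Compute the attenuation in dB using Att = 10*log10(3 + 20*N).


3 + 20*N = 3 + 20*19.59 = 394.8
Att = 10*log10(394.8) = 25.964 dB


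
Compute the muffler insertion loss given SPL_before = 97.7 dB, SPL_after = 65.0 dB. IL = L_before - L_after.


Insertion loss = SPL without muffler - SPL with muffler
IL = 97.7 - 65.0 = 32.7 dB


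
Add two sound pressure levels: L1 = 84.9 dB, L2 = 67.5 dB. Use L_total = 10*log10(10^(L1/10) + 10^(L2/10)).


10^(84.9/10) = 3.0903e+08
10^(67.5/10) = 5.62341e+06
Sum = 3.0903e+08 + 5.62341e+06 = 3.14653e+08
L_total = 10*log10(3.14653e+08) = 84.978 dB


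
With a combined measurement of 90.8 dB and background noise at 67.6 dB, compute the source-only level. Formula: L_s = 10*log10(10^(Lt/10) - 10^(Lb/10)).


10^(90.8/10) = 1.20226e+09
10^(67.6/10) = 5.7544e+06
Difference = 1.20226e+09 - 5.7544e+06 = 1.19651e+09
L_source = 10*log10(1.19651e+09) = 90.779 dB


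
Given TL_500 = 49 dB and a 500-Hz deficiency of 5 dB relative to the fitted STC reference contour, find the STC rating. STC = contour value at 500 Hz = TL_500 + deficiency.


By ASTM E413, STC = value of the fitted reference contour at 500 Hz.
Contour value at 500 Hz = TL_500 + deficiency = 49 + 5 = 54
STC = 54


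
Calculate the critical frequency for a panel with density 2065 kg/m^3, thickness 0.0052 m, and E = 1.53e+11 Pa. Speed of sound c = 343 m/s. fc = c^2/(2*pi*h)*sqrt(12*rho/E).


12*rho/E = 12*2065/1.53e+11 = 1.61961e-07
sqrt(12*rho/E) = sqrt(1.61961e-07) = 0.000402444
c^2/(2*pi*h) = 343^2/(2*pi*0.0052) = 3.60085e+06
fc = 3.60085e+06 * 0.000402444 = 1449.1 Hz


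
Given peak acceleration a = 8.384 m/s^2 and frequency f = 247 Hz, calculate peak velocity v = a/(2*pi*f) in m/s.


omega = 2*pi*f = 2*pi*247 = 1551.95 rad/s
v = a / omega = 8.384 / 1551.95 = 0.0054022 m/s


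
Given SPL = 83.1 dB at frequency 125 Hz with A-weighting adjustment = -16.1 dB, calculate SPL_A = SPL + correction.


A-weighting table: 125 Hz -> -16.1 dB correction
SPL_A = SPL + correction = 83.1 + (-16.1) = 67 dBA


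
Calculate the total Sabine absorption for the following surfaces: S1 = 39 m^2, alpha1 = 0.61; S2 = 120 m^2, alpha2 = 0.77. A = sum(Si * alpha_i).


39 * 0.61 = 23.79
120 * 0.77 = 92.4
A_total = 23.79 + 92.4 = 116.19 m^2


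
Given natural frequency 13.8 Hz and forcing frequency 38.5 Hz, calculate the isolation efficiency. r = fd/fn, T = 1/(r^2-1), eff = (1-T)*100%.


r = 38.5 / 13.8 = 2.78986
r^2 - 1 = 2.78986^2 - 1 = 6.78332
T = 1/6.78332 = 0.14742
Efficiency = (1 - 0.14742)*100 = 85.258 %


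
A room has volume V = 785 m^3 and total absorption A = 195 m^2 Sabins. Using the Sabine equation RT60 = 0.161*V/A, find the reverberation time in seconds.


RT60 = 0.161 * 785 / 195 = 0.64813 s


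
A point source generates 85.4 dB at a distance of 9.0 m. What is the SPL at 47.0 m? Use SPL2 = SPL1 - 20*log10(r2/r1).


r2/r1 = 47.0/9.0 = 5.22222
Correction = 20*log10(5.22222) = 14.3571 dB
SPL2 = 85.4 - 14.3571 = 71.043 dB


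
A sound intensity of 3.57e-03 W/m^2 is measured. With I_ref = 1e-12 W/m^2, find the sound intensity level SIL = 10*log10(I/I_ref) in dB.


I / I_ref = 3.57e-03 / 1e-12 = 3.57e+09
SIL = 10 * log10(3.57e+09) = 95.527 dB


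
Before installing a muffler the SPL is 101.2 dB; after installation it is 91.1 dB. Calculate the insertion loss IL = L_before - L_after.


Insertion loss = SPL without muffler - SPL with muffler
IL = 101.2 - 91.1 = 10.1 dB


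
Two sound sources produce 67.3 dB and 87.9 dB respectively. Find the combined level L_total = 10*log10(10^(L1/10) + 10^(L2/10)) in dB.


10^(67.3/10) = 5.37032e+06
10^(87.9/10) = 6.16595e+08
Sum = 5.37032e+06 + 6.16595e+08 = 6.21965e+08
L_total = 10*log10(6.21965e+08) = 87.938 dB


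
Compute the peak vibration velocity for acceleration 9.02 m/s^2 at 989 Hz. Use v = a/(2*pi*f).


omega = 2*pi*f = 2*pi*989 = 6214.07 rad/s
v = a / omega = 9.02 / 6214.07 = 0.0014515 m/s


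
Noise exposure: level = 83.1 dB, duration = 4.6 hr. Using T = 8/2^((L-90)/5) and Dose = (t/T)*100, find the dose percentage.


T_allowed = 8 / 2^((83.1 - 90)/5) = 20.8215 hr
Dose = 4.6 / 20.8215 * 100 = 22.093 %


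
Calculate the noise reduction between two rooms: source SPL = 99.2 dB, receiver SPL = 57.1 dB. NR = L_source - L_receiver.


NR = L_source - L_receiver (difference between source and receiving room levels)
NR = 99.2 - 57.1 = 42.1 dB


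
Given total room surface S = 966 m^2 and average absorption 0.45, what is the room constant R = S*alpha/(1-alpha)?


R = 966 * 0.45 / (1 - 0.45) = 790.36 m^2


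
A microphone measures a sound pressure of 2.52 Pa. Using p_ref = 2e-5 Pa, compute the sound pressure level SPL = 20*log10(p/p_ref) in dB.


p / p_ref = 2.52 / 2e-5 = 126000
SPL = 20 * log10(126000) = 102.01 dB


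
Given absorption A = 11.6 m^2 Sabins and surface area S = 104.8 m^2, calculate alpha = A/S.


Absorption coefficient = absorbed power / incident power
alpha = A / S = 11.6 / 104.8 = 0.11069


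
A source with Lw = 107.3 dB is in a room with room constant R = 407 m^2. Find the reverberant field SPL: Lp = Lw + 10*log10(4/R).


4/R = 4/407 = 0.00982801
Lp = 107.3 + 10*log10(0.00982801) = 87.225 dB


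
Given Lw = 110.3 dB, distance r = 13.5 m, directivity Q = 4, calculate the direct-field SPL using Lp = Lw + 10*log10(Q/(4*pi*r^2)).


4*pi*r^2 = 4*pi*13.5^2 = 2290.22 m^2
Q / (4*pi*r^2) = 4 / 2290.22 = 0.00174656
Lp = 110.3 + 10*log10(0.00174656) = 82.722 dB


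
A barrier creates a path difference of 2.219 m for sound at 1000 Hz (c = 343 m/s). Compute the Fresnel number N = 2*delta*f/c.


N = 2*delta*f/c = 2*delta/lambda, where lambda = c/f
lambda = 343 / 1000 = 0.343 m
N = 2 * 2.219 / 0.343 = 12.939


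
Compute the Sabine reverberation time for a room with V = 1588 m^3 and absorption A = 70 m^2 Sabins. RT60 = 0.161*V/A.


RT60 = 0.161 * 1588 / 70 = 3.6524 s


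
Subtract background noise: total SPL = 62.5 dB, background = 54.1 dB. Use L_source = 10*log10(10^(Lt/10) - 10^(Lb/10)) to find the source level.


10^(62.5/10) = 1.77828e+06
10^(54.1/10) = 257040
Difference = 1.77828e+06 - 257040 = 1.52124e+06
L_source = 10*log10(1.52124e+06) = 61.822 dB


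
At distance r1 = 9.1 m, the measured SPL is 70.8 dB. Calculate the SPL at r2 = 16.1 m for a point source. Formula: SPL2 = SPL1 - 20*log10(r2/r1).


r2/r1 = 16.1/9.1 = 1.76923
Correction = 20*log10(1.76923) = 4.95569 dB
SPL2 = 70.8 - 4.95569 = 65.844 dB


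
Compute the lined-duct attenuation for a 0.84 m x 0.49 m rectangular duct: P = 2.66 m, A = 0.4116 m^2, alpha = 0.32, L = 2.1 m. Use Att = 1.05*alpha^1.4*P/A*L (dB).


alpha^1.4 = 0.32^1.4 = 0.202866
Attenuation rate = 1.05 * alpha^1.4 * P / A
= 1.05 * 0.202866 * 2.66 / 0.4116 = 1.37659 dB/m
Total Att = 1.37659 * 2.1 = 2.8908 dB


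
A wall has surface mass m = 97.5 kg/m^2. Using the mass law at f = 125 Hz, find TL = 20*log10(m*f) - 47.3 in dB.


m * f = 97.5 * 125 = 12187.5
20*log10(12187.5) = 81.7183 dB
TL = 81.7183 - 47.3 = 34.418 dB


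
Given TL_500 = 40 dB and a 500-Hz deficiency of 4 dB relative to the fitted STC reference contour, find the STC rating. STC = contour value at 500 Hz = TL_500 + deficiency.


By ASTM E413, STC = value of the fitted reference contour at 500 Hz.
Contour value at 500 Hz = TL_500 + deficiency = 40 + 4 = 44
STC = 44


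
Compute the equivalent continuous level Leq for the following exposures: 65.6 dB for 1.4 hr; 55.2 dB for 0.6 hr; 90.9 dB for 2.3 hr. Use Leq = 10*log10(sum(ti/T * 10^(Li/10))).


T_total = 1.4 + 0.6 + 2.3 = 4.3 hr
(1.4/4.3) * 10^(65.6/10) = 1.18211e+06
(0.6/4.3) * 10^(55.2/10) = 46204.3
(2.3/4.3) * 10^(90.9/10) = 6.58051e+08
Sum = 1.18211e+06 + 46204.3 + 6.58051e+08 = 6.59279e+08
Leq = 10*log10(6.59279e+08) = 88.191 dB


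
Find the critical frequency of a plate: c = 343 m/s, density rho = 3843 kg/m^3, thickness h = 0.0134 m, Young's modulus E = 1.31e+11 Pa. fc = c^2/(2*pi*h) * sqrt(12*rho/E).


12*rho/E = 12*3843/1.31e+11 = 3.52031e-07
sqrt(12*rho/E) = sqrt(3.52031e-07) = 0.000593322
c^2/(2*pi*h) = 343^2/(2*pi*0.0134) = 1.39734e+06
fc = 1.39734e+06 * 0.000593322 = 829.07 Hz


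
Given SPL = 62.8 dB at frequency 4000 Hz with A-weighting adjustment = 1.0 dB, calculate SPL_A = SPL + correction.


A-weighting table: 4000 Hz -> 1.0 dB correction
SPL_A = SPL + correction = 62.8 + (1.0) = 63.8 dBA


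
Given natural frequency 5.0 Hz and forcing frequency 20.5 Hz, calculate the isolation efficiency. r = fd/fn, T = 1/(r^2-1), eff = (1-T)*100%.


r = 20.5 / 5.0 = 4.1
r^2 - 1 = 4.1^2 - 1 = 15.81
T = 1/15.81 = 0.0632511
Efficiency = (1 - 0.0632511)*100 = 93.675 %


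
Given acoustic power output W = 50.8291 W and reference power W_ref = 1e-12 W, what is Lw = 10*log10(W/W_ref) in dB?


W / W_ref = 50.8291 / 1e-12 = 5.08291e+13
Lw = 10 * log10(5.08291e+13) = 137.06 dB


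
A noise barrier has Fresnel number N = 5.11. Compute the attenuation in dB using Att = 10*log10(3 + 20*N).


3 + 20*N = 3 + 20*5.11 = 105.2
Att = 10*log10(105.2) = 20.22 dB


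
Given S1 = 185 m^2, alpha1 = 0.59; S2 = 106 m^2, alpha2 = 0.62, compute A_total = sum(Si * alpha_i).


185 * 0.59 = 109.15
106 * 0.62 = 65.72
A_total = 109.15 + 65.72 = 174.87 m^2


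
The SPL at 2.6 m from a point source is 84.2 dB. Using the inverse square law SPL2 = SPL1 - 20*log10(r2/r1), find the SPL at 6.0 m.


r2/r1 = 6.0/2.6 = 2.30769
Correction = 20*log10(2.30769) = 7.26355 dB
SPL2 = 84.2 - 7.26355 = 76.936 dB


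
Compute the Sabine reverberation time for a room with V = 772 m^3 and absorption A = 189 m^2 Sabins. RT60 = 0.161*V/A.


RT60 = 0.161 * 772 / 189 = 0.65763 s


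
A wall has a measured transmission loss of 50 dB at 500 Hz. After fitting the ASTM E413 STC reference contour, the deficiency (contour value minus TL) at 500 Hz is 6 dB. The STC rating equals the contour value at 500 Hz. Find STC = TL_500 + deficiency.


By ASTM E413, STC = value of the fitted reference contour at 500 Hz.
Contour value at 500 Hz = TL_500 + deficiency = 50 + 6 = 56
STC = 56


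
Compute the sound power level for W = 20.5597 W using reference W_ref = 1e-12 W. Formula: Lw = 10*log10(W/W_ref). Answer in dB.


W / W_ref = 20.5597 / 1e-12 = 2.05597e+13
Lw = 10 * log10(2.05597e+13) = 133.13 dB


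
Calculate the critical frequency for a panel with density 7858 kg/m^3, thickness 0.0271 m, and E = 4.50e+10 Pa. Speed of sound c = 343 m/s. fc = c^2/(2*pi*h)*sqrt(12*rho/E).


12*rho/E = 12*7858/4.50e+10 = 2.09547e-06
sqrt(12*rho/E) = sqrt(2.09547e-06) = 0.00144757
c^2/(2*pi*h) = 343^2/(2*pi*0.0271) = 690938
fc = 690938 * 0.00144757 = 1000.2 Hz


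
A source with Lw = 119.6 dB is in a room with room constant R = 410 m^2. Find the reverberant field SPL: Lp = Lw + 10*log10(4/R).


4/R = 4/410 = 0.0097561
Lp = 119.6 + 10*log10(0.0097561) = 99.493 dB


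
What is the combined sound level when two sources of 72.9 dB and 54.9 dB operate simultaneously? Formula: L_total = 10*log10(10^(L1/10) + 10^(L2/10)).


10^(72.9/10) = 1.94984e+07
10^(54.9/10) = 309030
Sum = 1.94984e+07 + 309030 = 1.98074e+07
L_total = 10*log10(1.98074e+07) = 72.968 dB


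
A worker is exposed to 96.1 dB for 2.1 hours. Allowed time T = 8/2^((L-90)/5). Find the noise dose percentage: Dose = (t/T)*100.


T_allowed = 8 / 2^((96.1 - 90)/5) = 3.43426 hr
Dose = 2.1 / 3.43426 * 100 = 61.149 %


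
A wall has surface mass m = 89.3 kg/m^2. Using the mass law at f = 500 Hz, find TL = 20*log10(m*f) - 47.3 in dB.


m * f = 89.3 * 500 = 44650
20*log10(44650) = 92.9964 dB
TL = 92.9964 - 47.3 = 45.696 dB


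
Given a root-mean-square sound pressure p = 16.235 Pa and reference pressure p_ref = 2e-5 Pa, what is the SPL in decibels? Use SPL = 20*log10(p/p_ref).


p / p_ref = 16.235 / 2e-5 = 811750
SPL = 20 * log10(811750) = 118.19 dB


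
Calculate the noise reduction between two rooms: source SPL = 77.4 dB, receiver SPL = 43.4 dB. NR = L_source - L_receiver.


NR = L_source - L_receiver (difference between source and receiving room levels)
NR = 77.4 - 43.4 = 34 dB


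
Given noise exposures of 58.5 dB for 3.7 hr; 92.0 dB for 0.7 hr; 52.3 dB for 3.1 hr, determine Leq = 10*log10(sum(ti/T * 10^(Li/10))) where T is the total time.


T_total = 3.7 + 0.7 + 3.1 = 7.5 hr
(3.7/7.5) * 10^(58.5/10) = 349253
(0.7/7.5) * 10^(92.0/10) = 1.47923e+08
(3.1/7.5) * 10^(52.3/10) = 70194.1
Sum = 349253 + 1.47923e+08 + 70194.1 = 1.48342e+08
Leq = 10*log10(1.48342e+08) = 81.713 dB


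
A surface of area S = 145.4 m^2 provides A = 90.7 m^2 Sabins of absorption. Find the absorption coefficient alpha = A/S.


Absorption coefficient = absorbed power / incident power
alpha = A / S = 90.7 / 145.4 = 0.6238


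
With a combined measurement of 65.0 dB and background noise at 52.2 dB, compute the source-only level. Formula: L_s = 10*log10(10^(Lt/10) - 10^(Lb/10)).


10^(65.0/10) = 3.16228e+06
10^(52.2/10) = 165959
Difference = 3.16228e+06 - 165959 = 2.99632e+06
L_source = 10*log10(2.99632e+06) = 64.766 dB


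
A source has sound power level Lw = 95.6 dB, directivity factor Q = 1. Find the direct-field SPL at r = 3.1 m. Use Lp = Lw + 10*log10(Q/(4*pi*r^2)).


4*pi*r^2 = 4*pi*3.1^2 = 120.763 m^2
Q / (4*pi*r^2) = 1 / 120.763 = 0.00828068
Lp = 95.6 + 10*log10(0.00828068) = 74.781 dB


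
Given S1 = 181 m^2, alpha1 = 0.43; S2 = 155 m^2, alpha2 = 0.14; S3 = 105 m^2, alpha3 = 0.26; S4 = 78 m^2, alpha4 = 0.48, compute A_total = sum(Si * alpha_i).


181 * 0.43 = 77.83
155 * 0.14 = 21.7
105 * 0.26 = 27.3
78 * 0.48 = 37.44
A_total = 77.83 + 21.7 + 27.3 + 37.44 = 164.27 m^2


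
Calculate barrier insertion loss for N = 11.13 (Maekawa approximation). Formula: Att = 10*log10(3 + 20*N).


3 + 20*N = 3 + 20*11.13 = 225.6
Att = 10*log10(225.6) = 23.533 dB


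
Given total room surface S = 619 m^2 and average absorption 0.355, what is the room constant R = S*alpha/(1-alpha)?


R = 619 * 0.355 / (1 - 0.355) = 340.69 m^2


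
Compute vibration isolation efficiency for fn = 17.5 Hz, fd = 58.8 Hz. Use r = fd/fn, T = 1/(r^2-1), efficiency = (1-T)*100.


r = 58.8 / 17.5 = 3.36
r^2 - 1 = 3.36^2 - 1 = 10.2896
T = 1/10.2896 = 0.0971855
Efficiency = (1 - 0.0971855)*100 = 90.281 %


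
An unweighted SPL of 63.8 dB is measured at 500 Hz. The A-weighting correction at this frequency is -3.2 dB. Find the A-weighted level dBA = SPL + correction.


A-weighting table: 500 Hz -> -3.2 dB correction
SPL_A = SPL + correction = 63.8 + (-3.2) = 60.6 dBA


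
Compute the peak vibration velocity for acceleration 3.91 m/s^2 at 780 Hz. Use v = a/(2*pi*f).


omega = 2*pi*f = 2*pi*780 = 4900.88 rad/s
v = a / omega = 3.91 / 4900.88 = 0.00079782 m/s


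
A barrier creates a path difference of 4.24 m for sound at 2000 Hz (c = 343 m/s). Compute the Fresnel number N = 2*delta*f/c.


N = 2*delta*f/c = 2*delta/lambda, where lambda = c/f
lambda = 343 / 2000 = 0.1715 m
N = 2 * 4.24 / 0.1715 = 49.446


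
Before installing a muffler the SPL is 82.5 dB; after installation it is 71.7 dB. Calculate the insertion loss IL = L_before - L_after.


Insertion loss = SPL without muffler - SPL with muffler
IL = 82.5 - 71.7 = 10.8 dB


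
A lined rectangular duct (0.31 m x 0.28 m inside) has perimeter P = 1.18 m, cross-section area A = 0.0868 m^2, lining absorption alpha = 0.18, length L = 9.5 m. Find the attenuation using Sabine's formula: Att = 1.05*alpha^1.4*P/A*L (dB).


alpha^1.4 = 0.18^1.4 = 0.0906529
Attenuation rate = 1.05 * alpha^1.4 * P / A
= 1.05 * 0.0906529 * 1.18 / 0.0868 = 1.294 dB/m
Total Att = 1.294 * 9.5 = 12.293 dB


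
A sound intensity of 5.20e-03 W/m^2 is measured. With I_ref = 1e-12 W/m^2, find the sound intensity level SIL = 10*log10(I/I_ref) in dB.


I / I_ref = 5.20e-03 / 1e-12 = 5.2e+09
SIL = 10 * log10(5.2e+09) = 97.16 dB


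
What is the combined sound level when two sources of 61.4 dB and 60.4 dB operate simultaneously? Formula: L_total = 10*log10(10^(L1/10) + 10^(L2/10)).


10^(61.4/10) = 1.38038e+06
10^(60.4/10) = 1.09648e+06
Sum = 1.38038e+06 + 1.09648e+06 = 2.47686e+06
L_total = 10*log10(2.47686e+06) = 63.939 dB


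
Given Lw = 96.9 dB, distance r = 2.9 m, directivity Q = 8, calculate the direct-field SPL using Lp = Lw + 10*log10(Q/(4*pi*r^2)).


4*pi*r^2 = 4*pi*2.9^2 = 105.683 m^2
Q / (4*pi*r^2) = 8 / 105.683 = 0.0756981
Lp = 96.9 + 10*log10(0.0756981) = 85.691 dB


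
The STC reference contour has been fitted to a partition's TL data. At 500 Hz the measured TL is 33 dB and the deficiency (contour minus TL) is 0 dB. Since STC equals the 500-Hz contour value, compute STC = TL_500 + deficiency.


By ASTM E413, STC = value of the fitted reference contour at 500 Hz.
Contour value at 500 Hz = TL_500 + deficiency = 33 + 0 = 33
STC = 33


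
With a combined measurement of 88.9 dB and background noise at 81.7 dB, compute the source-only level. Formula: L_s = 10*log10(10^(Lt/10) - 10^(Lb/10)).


10^(88.9/10) = 7.76247e+08
10^(81.7/10) = 1.47911e+08
Difference = 7.76247e+08 - 1.47911e+08 = 6.28336e+08
L_source = 10*log10(6.28336e+08) = 87.982 dB


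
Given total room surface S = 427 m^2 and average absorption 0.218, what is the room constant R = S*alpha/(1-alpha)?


R = 427 * 0.218 / (1 - 0.218) = 119.04 m^2


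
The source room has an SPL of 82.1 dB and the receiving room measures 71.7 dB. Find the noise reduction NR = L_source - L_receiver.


NR = L_source - L_receiver (difference between source and receiving room levels)
NR = 82.1 - 71.7 = 10.4 dB


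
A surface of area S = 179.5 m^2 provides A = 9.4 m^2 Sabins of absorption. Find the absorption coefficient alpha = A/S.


Absorption coefficient = absorbed power / incident power
alpha = A / S = 9.4 / 179.5 = 0.052368
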